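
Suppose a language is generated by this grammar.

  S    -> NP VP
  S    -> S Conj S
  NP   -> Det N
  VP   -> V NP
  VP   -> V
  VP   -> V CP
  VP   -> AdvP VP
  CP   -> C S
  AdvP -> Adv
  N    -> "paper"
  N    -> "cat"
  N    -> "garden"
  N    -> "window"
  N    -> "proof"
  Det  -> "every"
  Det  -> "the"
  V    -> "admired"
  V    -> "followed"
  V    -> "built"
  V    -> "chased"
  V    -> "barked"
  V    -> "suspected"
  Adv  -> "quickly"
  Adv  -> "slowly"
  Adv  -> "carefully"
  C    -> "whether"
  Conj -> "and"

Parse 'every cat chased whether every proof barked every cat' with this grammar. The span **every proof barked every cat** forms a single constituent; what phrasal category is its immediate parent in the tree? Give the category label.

S
  NP
    Det: every
    N: cat
  VP
    V: chased
    CP
      C: whether
      S
        NP
          Det: every
          N: proof
        VP
          V: barked
          NP
            Det: every
            N: cat
The span 'every proof barked every cat' is the S node built by S → NP VP.
Its mother is the CP built by CP → C S.

CP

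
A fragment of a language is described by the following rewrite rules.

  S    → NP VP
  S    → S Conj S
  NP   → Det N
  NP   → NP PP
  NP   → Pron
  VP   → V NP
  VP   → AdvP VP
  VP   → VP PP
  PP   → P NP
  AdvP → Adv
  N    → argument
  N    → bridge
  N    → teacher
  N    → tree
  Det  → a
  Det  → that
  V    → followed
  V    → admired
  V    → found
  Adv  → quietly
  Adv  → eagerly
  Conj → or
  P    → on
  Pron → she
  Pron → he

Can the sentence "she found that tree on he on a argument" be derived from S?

S
  NP
    Pron: she
  VP
    V: found
    NP
      NP
        Det: that
        N: tree
      PP
        P: on
        NP
          NP
            Pron: he
          PP
            P: on
            NP
              Det: a
              N: argument
Each bracket corresponds to one application of a listed rule, so the string is derivable from S.

Grammatical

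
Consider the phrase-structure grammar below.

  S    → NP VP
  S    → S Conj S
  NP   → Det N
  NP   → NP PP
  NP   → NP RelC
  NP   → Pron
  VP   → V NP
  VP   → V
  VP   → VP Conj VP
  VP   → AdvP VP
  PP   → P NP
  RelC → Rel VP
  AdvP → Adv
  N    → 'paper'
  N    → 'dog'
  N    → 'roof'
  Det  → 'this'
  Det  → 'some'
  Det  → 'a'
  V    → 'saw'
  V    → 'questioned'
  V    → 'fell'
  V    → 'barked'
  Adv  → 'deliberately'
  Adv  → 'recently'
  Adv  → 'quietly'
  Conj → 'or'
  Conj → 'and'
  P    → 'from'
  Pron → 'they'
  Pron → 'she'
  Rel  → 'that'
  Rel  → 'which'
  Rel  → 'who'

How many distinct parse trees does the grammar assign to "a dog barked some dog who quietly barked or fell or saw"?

9

Two of the 9 distinct bracketings:
[S [NP [Det a] [N dog]] [VP [V barked] [NP [NP [Det some] [N dog]] [RelC [Rel who] [VP [VP [AdvP [Adv quietly]] [VP [V barked]]] [Conj or] [VP [VP [V fell]] [Conj or] [VP [V saw]]]]]]]]
[S [NP [Det a] [N dog]] [VP [V barked] [NP [NP [Det some] [N dog]] [RelC [Rel who] [VP [VP [VP [AdvP [Adv quietly]] [VP [V barked]]] [Conj or] [VP [V fell]]] [Conj or] [VP [V saw]]]]]]]
The trees differ in how a recursive rule is bracketed over the same span.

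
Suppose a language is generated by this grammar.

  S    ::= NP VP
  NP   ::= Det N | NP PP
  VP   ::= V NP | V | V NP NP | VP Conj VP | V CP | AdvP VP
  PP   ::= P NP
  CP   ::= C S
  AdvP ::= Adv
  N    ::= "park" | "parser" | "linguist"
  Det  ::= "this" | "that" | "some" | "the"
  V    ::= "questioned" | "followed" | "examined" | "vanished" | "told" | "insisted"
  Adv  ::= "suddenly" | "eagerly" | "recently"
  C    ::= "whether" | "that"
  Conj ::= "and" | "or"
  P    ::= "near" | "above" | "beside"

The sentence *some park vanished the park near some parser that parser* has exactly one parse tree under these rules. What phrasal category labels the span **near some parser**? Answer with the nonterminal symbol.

PP

S
  NP
    Det: some
    N: park
  VP
    V: vanished
    NP
      NP
        Det: the
        N: park
      PP
        P: near
        NP
          Det: some
          N: parser
    NP
      Det: that
      N: parser
The span 'near some parser' is the PP node built by PP → P NP.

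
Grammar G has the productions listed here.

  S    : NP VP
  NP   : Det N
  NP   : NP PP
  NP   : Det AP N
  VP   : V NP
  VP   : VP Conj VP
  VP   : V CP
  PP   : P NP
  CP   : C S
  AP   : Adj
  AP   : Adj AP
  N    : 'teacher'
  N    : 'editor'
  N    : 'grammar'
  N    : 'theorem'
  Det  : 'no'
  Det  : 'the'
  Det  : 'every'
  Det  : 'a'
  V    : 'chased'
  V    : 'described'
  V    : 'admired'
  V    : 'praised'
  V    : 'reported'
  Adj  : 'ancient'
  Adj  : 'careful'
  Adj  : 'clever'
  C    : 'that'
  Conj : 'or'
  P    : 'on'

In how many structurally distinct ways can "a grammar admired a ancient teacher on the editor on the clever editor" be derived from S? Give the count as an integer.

2

The two bracketings:
[S [NP [Det a] [N grammar]] [VP [V admired] [NP [NP [Det a] [AP [Adj ancient]] [N teacher]] [PP [P on] [NP [NP [Det the] [N editor]] [PP [P on] [NP [Det the] [AP [Adj clever]] [N editor]]]]]]]]
[S [NP [Det a] [N grammar]] [VP [V admired] [NP [NP [NP [Det a] [AP [Adj ancient]] [N teacher]] [PP [P on] [NP [Det the] [N editor]]]] [PP [P on] [NP [Det the] [AP [Adj clever]] [N editor]]]]]]
The trees differ in how a recursive rule is bracketed over the same span.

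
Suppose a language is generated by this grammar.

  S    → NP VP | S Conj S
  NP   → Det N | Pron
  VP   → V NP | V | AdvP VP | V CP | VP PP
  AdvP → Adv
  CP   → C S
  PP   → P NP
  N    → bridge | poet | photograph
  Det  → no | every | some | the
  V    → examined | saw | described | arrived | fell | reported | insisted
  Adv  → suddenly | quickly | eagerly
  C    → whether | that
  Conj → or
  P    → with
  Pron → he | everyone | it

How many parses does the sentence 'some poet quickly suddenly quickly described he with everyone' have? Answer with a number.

4

Two of the 4 distinct bracketings:
[S [NP [Det some] [N poet]] [VP [AdvP [Adv quickly]] [VP [AdvP [Adv suddenly]] [VP [AdvP [Adv quickly]] [VP [VP [V described] [NP [Pron he]]] [PP [P with] [NP [Pron everyone]]]]]]]]
[S [NP [Det some] [N poet]] [VP [AdvP [Adv quickly]] [VP [AdvP [Adv suddenly]] [VP [VP [AdvP [Adv quickly]] [VP [V described] [NP [Pron he]]]] [PP [P with] [NP [Pron everyone]]]]]]]
The trees differ in how a recursive rule is bracketed over the same span.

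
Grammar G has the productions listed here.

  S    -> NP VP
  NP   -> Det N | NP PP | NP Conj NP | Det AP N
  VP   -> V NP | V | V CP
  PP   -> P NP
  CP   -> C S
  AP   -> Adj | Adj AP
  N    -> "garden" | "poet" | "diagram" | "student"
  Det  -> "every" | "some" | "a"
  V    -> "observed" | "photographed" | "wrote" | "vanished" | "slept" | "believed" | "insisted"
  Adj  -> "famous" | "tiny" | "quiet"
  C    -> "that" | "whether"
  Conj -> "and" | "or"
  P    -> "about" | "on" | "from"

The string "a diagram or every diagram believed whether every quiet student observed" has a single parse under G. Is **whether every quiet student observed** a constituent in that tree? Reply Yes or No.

Yes

[S [NP [NP [Det a] [N diagram]] [Conj or] [NP [Det every] [N diagram]]] [VP [V believed] [CP [C whether] [S [NP [Det every] [AP [Adj quiet]] [N student]] [VP [V observed]]]]]]
The words 'whether every quiet student observed' are exhaustively dominated by a single CP node (built by CP → C S), so they form a constituent.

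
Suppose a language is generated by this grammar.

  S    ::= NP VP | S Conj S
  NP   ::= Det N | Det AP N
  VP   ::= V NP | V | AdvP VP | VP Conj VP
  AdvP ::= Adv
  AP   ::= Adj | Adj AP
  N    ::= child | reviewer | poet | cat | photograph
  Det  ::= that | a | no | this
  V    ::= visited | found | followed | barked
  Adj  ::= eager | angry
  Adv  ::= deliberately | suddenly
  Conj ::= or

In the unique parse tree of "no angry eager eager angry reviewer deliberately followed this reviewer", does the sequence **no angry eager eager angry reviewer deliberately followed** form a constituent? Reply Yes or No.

[S [NP [Det no] [AP [Adj angry] [AP [Adj eager] [AP [Adj eager] [AP [Adj angry]]]]] [N reviewer]] [VP [AdvP [Adv deliberately]] [VP [V followed] [NP [Det this] [N reviewer]]]]]
The smallest constituent containing 'no angry eager eager angry reviewer deliberately followed' is the S spanning 'no angry eager eager angry reviewer deliberately followed this reviewer'; no single node in the tree dominates exactly the given words.

No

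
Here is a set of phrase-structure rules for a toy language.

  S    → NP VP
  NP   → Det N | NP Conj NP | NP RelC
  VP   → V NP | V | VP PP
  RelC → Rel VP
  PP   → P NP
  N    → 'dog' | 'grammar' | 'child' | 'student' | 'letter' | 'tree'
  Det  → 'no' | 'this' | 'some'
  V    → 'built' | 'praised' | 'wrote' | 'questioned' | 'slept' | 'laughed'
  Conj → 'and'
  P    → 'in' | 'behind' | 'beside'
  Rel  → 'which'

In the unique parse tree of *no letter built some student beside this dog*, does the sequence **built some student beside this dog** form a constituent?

Yes

[S [NP [Det no] [N letter]] [VP [VP [V built] [NP [Det some] [N student]]] [PP [P beside] [NP [Det this] [N dog]]]]]
The words 'built some student beside this dog' are exhaustively dominated by a single VP node (built by VP → VP PP), so they form a constituent.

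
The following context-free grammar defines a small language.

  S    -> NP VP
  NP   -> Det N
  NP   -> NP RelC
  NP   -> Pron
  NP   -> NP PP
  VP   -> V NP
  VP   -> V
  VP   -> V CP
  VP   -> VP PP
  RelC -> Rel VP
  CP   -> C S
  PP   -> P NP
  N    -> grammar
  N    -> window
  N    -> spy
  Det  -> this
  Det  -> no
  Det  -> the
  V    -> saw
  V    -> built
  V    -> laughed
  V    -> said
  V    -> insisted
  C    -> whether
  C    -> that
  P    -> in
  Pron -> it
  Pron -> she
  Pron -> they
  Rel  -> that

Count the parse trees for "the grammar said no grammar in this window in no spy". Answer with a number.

5

Two of the 5 distinct bracketings:
[S [NP [Det the] [N grammar]] [VP [V said] [NP [NP [Det no] [N grammar]] [PP [P in] [NP [NP [Det this] [N window]] [PP [P in] [NP [Det no] [N spy]]]]]]]]
[S [NP [Det the] [N grammar]] [VP [V said] [NP [NP [NP [Det no] [N grammar]] [PP [P in] [NP [Det this] [N window]]]] [PP [P in] [NP [Det no] [N spy]]]]]]
The trees differ in how a recursive rule is bracketed over the same span.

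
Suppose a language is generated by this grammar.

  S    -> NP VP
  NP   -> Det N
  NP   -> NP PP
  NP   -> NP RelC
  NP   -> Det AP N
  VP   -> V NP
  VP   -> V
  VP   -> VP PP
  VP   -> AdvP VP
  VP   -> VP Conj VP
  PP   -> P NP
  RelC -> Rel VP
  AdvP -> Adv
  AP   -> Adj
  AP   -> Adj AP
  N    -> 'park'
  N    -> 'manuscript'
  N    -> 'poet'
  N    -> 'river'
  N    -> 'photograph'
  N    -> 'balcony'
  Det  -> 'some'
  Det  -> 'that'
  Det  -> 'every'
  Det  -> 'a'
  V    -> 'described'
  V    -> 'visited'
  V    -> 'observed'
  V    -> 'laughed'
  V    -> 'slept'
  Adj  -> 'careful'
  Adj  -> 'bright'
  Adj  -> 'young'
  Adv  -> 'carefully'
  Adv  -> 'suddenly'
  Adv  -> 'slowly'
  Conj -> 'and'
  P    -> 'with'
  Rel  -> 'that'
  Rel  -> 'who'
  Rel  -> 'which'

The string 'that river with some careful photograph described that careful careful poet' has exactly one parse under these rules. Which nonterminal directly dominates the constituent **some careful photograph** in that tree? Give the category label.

S
  NP
    NP
      Det: that
      N: river
    PP
      P: with
      NP
        Det: some
        AP
          Adj: careful
        N: photograph
  VP
    V: described
    NP
      Det: that
      AP
        Adj: careful
        AP
          Adj: careful
      N: poet
The span 'some careful photograph' is the NP node built by NP → Det AP N.
Its mother is the PP built by PP → P NP.

PP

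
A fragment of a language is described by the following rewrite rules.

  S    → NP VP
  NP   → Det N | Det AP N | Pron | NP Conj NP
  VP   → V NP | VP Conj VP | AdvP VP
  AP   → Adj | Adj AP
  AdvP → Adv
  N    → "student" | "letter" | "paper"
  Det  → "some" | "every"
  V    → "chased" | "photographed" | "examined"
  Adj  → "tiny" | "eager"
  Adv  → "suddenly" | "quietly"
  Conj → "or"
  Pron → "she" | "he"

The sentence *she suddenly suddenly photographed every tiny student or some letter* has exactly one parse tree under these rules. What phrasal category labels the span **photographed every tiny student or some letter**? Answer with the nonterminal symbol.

S
  NP
    Pron: she
  VP
    AdvP
      Adv: suddenly
    VP
      AdvP
        Adv: suddenly
      VP
        V: photographed
        NP
          NP
            Det: every
            AP
              Adj: tiny
            N: student
          Conj: or
          NP
            Det: some
            N: letter
The span 'photographed every tiny student or some letter' is the VP node built by VP → V NP.

VP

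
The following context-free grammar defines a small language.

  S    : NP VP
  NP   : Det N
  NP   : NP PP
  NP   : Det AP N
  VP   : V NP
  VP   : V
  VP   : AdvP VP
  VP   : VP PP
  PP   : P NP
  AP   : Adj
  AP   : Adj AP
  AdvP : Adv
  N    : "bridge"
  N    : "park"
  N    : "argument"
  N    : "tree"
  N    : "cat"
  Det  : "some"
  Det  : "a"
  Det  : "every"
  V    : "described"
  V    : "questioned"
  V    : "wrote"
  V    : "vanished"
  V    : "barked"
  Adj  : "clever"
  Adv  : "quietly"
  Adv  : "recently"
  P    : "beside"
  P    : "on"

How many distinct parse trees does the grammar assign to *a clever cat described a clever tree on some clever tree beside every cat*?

5

Two of the 5 distinct bracketings:
[S [NP [Det a] [AP [Adj clever]] [N cat]] [VP [V described] [NP [NP [Det a] [AP [Adj clever]] [N tree]] [PP [P on] [NP [NP [Det some] [AP [Adj clever]] [N tree]] [PP [P beside] [NP [Det every] [N cat]]]]]]]]
[S [NP [Det a] [AP [Adj clever]] [N cat]] [VP [V described] [NP [NP [NP [Det a] [AP [Adj clever]] [N tree]] [PP [P on] [NP [Det some] [AP [Adj clever]] [N tree]]]] [PP [P beside] [NP [Det every] [N cat]]]]]]
The trees differ in how a recursive rule is bracketed over the same span.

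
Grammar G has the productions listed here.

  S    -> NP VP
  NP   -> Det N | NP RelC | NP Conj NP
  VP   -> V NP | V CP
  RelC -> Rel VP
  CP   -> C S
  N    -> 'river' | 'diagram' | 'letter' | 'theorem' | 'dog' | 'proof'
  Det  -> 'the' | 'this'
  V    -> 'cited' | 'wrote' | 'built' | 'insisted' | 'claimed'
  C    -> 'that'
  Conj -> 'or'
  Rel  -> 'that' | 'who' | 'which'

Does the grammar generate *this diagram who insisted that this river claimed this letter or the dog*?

For S → NP VP, every NP-prefix leaves a non-VP remainder: after 'this diagram' the remainder is not a VP; after 'this diagram who insisted that this river claimed this letter' the remainder is not a VP.

Ungrammatical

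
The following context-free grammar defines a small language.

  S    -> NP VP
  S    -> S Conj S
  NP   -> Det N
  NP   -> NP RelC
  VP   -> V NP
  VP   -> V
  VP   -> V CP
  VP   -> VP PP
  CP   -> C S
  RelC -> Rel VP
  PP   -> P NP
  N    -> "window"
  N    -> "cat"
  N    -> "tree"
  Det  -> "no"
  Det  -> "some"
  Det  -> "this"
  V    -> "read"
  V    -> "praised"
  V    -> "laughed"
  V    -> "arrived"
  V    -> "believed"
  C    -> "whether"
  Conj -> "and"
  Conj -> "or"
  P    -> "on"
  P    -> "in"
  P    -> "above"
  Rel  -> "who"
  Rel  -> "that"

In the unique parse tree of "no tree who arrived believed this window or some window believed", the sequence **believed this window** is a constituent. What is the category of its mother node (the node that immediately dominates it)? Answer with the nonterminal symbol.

S

[S [S [NP [NP [Det no] [N tree]] [RelC [Rel who] [VP [V arrived]]]] [VP [V believed] [NP [Det this] [N window]]]] [Conj or] [S [NP [Det some] [N window]] [VP [V believed]]]]
The span 'believed this window' is the VP node built by VP → V NP.
Its mother is the S built by S → NP VP.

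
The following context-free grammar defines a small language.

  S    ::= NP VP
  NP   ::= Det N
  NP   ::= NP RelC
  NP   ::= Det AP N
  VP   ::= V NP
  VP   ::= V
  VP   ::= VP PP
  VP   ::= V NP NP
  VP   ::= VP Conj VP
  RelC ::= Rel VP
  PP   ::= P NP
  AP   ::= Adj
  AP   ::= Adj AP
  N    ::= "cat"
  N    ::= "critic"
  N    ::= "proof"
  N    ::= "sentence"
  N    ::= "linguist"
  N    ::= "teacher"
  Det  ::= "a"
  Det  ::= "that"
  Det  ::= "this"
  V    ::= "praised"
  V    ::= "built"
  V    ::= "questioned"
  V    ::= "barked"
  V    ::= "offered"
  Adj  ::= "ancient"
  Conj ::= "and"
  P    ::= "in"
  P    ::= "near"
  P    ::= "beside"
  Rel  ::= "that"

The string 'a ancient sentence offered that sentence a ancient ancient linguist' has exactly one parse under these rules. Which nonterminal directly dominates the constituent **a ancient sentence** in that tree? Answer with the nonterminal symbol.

S

S
  NP
    Det: a
    AP
      Adj: ancient
    N: sentence
  VP
    V: offered
    NP
      Det: that
      N: sentence
    NP
      Det: a
      AP
        Adj: ancient
        AP
          Adj: ancient
      N: linguist
The span 'a ancient sentence' is the NP node built by NP → Det AP N.
Its mother is the S built by S → NP VP.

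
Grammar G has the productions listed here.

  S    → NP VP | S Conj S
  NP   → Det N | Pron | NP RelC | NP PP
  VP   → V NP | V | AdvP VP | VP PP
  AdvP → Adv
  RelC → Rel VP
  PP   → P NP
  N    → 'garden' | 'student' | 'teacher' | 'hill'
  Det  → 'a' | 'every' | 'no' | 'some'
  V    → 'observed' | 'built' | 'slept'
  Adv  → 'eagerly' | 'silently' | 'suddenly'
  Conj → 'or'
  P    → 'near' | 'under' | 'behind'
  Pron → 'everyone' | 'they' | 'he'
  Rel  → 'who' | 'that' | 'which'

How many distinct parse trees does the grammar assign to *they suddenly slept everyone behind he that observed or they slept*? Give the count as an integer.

4

Two of the 4 distinct bracketings:
[S [S [NP [Pron they]] [VP [AdvP [Adv suddenly]] [VP [V slept] [NP [NP [NP [Pron everyone]] [PP [P behind] [NP [Pron he]]]] [RelC [Rel that] [VP [V observed]]]]]]] [Conj or] [S [NP [Pron they]] [VP [V slept]]]]
[S [S [NP [Pron they]] [VP [AdvP [Adv suddenly]] [VP [V slept] [NP [NP [Pron everyone]] [PP [P behind] [NP [NP [Pron he]] [RelC [Rel that] [VP [V observed]]]]]]]]] [Conj or] [S [NP [Pron they]] [VP [V slept]]]]
The trees differ in how a recursive rule is bracketed over the same span.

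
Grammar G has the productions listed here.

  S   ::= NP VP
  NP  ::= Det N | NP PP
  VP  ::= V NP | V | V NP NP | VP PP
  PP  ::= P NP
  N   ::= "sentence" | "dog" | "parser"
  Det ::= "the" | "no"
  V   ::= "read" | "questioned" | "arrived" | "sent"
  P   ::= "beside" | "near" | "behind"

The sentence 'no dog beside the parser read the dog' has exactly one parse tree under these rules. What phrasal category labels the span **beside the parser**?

PP

S
  NP
    NP
      Det: no
      N: dog
    PP
      P: beside
      NP
        Det: the
        N: parser
  VP
    V: read
    NP
      Det: the
      N: dog
The span 'beside the parser' is the PP node built by PP → P NP.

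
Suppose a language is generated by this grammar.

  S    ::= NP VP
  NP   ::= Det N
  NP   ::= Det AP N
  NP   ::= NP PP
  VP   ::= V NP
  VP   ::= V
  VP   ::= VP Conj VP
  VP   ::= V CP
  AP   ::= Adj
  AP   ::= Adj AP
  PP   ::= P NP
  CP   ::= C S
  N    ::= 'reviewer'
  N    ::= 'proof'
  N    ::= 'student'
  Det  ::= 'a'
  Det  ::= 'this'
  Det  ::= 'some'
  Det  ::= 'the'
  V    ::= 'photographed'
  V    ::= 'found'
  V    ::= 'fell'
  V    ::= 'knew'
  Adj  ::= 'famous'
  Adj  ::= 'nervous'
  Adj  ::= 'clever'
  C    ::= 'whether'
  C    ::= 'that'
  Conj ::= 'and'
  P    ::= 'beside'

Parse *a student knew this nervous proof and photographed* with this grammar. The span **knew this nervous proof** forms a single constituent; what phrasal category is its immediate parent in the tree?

S
  NP
    Det: a
    N: student
  VP
    VP
      V: knew
      NP
        Det: this
        AP
          Adj: nervous
        N: proof
    Conj: and
    VP
      V: photographed
The span 'knew this nervous proof' is the VP node built by VP → V NP.
Its mother is the VP built by VP → VP Conj VP.

VP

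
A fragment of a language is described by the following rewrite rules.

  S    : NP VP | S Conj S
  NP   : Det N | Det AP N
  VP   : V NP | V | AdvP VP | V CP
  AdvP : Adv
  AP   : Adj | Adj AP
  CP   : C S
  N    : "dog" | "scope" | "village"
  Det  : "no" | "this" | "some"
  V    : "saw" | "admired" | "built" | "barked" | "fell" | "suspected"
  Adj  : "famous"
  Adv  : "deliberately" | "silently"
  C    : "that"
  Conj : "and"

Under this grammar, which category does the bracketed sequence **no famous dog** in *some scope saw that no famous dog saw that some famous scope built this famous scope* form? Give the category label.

NP

[S [NP [Det some] [N scope]] [VP [V saw] [CP [C that] [S [NP [Det no] [AP [Adj famous]] [N dog]] [VP [V saw] [CP [C that] [S [NP [Det some] [AP [Adj famous]] [N scope]] [VP [V built] [NP [Det this] [AP [Adj famous]] [N scope]]]]]]]]]]
The span 'no famous dog' is the NP node built by NP → Det AP N.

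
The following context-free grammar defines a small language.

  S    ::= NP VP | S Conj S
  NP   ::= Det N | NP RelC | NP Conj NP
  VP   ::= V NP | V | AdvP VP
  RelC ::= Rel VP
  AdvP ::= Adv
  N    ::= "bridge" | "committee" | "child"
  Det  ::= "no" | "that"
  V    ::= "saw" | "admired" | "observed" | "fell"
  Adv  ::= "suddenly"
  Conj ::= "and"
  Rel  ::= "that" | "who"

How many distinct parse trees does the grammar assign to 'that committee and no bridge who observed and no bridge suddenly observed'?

Two of the 3 distinct bracketings:
[S [NP [NP [Det that] [N committee]] [Conj and] [NP [NP [NP [Det no] [N bridge]] [RelC [Rel who] [VP [V observed]]]] [Conj and] [NP [Det no] [N bridge]]]] [VP [AdvP [Adv suddenly]] [VP [V observed]]]]
[S [NP [NP [NP [NP [Det that] [N committee]] [Conj and] [NP [Det no] [N bridge]]] [RelC [Rel who] [VP [V observed]]]] [Conj and] [NP [Det no] [N bridge]]] [VP [AdvP [Adv suddenly]] [VP [V observed]]]]
The trees differ in how a recursive rule is bracketed over the same span.

3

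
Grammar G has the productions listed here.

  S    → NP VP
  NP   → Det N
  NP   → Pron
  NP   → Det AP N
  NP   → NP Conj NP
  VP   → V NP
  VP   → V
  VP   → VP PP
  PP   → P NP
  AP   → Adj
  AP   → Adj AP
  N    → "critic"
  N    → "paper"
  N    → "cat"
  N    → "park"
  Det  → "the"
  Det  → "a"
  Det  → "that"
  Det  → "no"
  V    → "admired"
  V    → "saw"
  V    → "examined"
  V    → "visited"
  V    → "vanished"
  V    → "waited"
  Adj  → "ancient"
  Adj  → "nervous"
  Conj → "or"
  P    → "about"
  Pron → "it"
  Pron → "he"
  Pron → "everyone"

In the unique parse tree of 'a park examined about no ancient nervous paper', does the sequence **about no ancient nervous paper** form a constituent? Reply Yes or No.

[S [NP [Det a] [N park]] [VP [VP [V examined]] [PP [P about] [NP [Det no] [AP [Adj ancient] [AP [Adj nervous]]] [N paper]]]]]
The words 'about no ancient nervous paper' are exhaustively dominated by a single PP node (built by PP → P NP), so they form a constituent.

Yes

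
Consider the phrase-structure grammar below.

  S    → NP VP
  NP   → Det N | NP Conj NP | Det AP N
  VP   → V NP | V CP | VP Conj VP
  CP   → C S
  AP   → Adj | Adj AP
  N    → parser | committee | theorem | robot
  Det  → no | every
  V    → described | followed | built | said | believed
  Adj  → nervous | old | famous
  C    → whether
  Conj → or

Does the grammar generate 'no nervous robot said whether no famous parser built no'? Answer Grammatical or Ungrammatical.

For S → NP VP, the only prefix that parses as NP is 'no nervous robot', but the remainder 'said whether no famous parser built no' is not a VP under these rules.

Ungrammatical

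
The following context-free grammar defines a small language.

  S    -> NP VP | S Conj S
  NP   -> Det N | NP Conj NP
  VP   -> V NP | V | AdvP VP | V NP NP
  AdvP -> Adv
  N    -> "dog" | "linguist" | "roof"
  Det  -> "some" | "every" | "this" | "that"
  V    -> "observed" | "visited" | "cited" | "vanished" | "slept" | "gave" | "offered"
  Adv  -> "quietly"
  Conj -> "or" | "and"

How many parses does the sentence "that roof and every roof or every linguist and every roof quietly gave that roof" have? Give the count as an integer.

Two of the 5 distinct bracketings:
[S [NP [NP [Det that] [N roof]] [Conj and] [NP [NP [Det every] [N roof]] [Conj or] [NP [NP [Det every] [N linguist]] [Conj and] [NP [Det every] [N roof]]]]] [VP [AdvP [Adv quietly]] [VP [V gave] [NP [Det that] [N roof]]]]]
[S [NP [NP [Det that] [N roof]] [Conj and] [NP [NP [NP [Det every] [N roof]] [Conj or] [NP [Det every] [N linguist]]] [Conj and] [NP [Det every] [N roof]]]] [VP [AdvP [Adv quietly]] [VP [V gave] [NP [Det that] [N roof]]]]]
The trees differ in how a recursive rule is bracketed over the same span.

5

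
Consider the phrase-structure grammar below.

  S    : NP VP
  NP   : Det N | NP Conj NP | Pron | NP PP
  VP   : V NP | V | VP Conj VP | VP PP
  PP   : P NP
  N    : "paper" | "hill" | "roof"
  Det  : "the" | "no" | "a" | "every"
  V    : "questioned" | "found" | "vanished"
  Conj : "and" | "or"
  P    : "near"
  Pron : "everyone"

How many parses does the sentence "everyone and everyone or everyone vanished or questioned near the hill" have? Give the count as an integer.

4

Two of the 4 distinct bracketings:
[S [NP [NP [Pron everyone]] [Conj and] [NP [NP [Pron everyone]] [Conj or] [NP [Pron everyone]]]] [VP [VP [V vanished]] [Conj or] [VP [VP [V questioned]] [PP [P near] [NP [Det the] [N hill]]]]]]
[S [NP [NP [Pron everyone]] [Conj and] [NP [NP [Pron everyone]] [Conj or] [NP [Pron everyone]]]] [VP [VP [VP [V vanished]] [Conj or] [VP [V questioned]]] [PP [P near] [NP [Det the] [N hill]]]]]
The trees differ in how a recursive rule is bracketed over the same span.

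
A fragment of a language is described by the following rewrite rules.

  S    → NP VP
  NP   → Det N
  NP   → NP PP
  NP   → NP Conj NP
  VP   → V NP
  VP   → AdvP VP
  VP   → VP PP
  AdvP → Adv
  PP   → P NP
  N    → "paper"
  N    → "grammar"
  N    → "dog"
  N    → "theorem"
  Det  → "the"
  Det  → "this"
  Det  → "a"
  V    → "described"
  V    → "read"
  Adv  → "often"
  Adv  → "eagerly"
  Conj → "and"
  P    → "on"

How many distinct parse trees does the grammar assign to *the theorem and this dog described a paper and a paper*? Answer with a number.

1

[S [NP [NP [Det the] [N theorem]] [Conj and] [NP [Det this] [N dog]]] [VP [V described] [NP [NP [Det a] [N paper]] [Conj and] [NP [Det a] [N paper]]]]]
No rule offers an alternative attachment or grouping for any span, so this is the only derivation.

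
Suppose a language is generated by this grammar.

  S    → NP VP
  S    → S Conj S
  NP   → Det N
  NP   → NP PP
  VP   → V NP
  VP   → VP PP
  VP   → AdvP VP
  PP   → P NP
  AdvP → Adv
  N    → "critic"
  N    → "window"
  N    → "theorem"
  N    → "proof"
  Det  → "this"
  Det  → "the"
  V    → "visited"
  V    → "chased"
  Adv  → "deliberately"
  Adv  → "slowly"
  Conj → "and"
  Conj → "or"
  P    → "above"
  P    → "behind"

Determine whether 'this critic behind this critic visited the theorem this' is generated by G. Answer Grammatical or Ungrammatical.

Ungrammatical

An N word can never sit immediately before a Det word in any string this grammar generates, so the substring 'theorem this' rules out a derivation.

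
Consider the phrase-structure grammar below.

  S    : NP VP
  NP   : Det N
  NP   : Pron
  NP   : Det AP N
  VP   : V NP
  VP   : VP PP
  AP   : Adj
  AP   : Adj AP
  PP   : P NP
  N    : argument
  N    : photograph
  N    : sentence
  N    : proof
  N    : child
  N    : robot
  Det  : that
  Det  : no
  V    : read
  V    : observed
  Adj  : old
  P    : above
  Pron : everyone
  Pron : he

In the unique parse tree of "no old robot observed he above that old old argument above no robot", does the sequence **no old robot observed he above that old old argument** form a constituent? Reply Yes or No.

No

[S [NP [Det no] [AP [Adj old]] [N robot]] [VP [VP [VP [V observed] [NP [Pron he]]] [PP [P above] [NP [Det that] [AP [Adj old] [AP [Adj old]]] [N argument]]]] [PP [P above] [NP [Det no] [N robot]]]]]
The smallest constituent containing 'no old robot observed he above that old old argument' is the S spanning 'no old robot observed he above that old old argument above no robot'; no single node in the tree dominates exactly the given words.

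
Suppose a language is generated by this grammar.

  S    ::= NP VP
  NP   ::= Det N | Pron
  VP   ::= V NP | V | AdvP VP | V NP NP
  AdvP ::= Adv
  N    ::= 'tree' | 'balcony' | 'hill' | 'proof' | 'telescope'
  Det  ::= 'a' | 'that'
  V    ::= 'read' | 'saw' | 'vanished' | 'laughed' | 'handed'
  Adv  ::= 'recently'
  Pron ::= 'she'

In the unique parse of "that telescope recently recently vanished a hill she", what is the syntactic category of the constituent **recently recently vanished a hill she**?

VP

[S [NP [Det that] [N telescope]] [VP [AdvP [Adv recently]] [VP [AdvP [Adv recently]] [VP [V vanished] [NP [Det a] [N hill]] [NP [Pron she]]]]]]
The span 'recently recently vanished a hill she' is the VP node built by VP → AdvP VP.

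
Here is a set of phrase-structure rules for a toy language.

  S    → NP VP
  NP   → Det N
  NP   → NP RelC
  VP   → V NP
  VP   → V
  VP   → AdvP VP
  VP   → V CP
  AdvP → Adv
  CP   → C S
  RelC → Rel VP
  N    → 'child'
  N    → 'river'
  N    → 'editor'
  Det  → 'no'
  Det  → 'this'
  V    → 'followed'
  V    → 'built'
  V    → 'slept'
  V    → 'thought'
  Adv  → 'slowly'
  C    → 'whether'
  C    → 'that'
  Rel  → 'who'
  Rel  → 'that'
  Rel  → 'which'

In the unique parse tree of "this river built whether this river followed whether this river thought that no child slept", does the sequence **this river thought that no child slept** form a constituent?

[S [NP [Det this] [N river]] [VP [V built] [CP [C whether] [S [NP [Det this] [N river]] [VP [V followed] [CP [C whether] [S [NP [Det this] [N river]] [VP [V thought] [CP [C that] [S [NP [Det no] [N child]] [VP [V slept]]]]]]]]]]]]
The words 'this river thought that no child slept' are exhaustively dominated by a single S node (built by S → NP VP), so they form a constituent.

Yes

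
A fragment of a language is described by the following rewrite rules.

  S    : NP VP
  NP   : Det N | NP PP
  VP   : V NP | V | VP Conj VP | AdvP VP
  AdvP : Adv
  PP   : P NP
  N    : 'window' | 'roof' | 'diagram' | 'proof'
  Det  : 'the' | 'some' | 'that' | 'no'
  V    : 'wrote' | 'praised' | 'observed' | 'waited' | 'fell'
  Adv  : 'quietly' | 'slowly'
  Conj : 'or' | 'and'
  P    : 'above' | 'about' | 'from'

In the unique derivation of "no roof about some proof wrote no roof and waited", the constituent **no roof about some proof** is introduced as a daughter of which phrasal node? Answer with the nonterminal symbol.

[S [NP [NP [Det no] [N roof]] [PP [P about] [NP [Det some] [N proof]]]] [VP [VP [V wrote] [NP [Det no] [N roof]]] [Conj and] [VP [V waited]]]]
The span 'no roof about some proof' is the NP node built by NP → NP PP.
Its mother is the S built by S → NP VP.

S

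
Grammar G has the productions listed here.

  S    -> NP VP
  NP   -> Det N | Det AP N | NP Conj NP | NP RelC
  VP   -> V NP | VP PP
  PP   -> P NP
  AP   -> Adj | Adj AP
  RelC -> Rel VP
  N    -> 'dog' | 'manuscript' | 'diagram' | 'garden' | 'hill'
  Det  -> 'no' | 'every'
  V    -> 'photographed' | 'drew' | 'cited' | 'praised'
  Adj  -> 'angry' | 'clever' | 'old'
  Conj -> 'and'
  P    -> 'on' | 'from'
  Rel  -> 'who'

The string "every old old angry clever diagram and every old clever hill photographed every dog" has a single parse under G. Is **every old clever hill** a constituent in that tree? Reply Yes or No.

[S [NP [NP [Det every] [AP [Adj old] [AP [Adj old] [AP [Adj angry] [AP [Adj clever]]]]] [N diagram]] [Conj and] [NP [Det every] [AP [Adj old] [AP [Adj clever]]] [N hill]]] [VP [V photographed] [NP [Det every] [N dog]]]]
The words 'every old clever hill' are exhaustively dominated by a single NP node (built by NP → Det AP N), so they form a constituent.

Yes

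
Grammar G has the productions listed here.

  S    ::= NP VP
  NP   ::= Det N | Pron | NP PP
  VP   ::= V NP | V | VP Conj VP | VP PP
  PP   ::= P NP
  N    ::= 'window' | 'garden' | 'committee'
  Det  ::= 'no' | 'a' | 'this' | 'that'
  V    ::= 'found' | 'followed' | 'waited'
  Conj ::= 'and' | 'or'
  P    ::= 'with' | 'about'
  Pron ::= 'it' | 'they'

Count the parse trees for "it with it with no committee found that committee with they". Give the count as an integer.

4

Two of the 4 distinct bracketings:
[S [NP [NP [Pron it]] [PP [P with] [NP [NP [Pron it]] [PP [P with] [NP [Det no] [N committee]]]]]] [VP [V found] [NP [NP [Det that] [N committee]] [PP [P with] [NP [Pron they]]]]]]
[S [NP [NP [Pron it]] [PP [P with] [NP [NP [Pron it]] [PP [P with] [NP [Det no] [N committee]]]]]] [VP [VP [V found] [NP [Det that] [N committee]]] [PP [P with] [NP [Pron they]]]]]
The difference turns on whether VP → VP PP is used at the relevant span, versus an alternative expansion of VP.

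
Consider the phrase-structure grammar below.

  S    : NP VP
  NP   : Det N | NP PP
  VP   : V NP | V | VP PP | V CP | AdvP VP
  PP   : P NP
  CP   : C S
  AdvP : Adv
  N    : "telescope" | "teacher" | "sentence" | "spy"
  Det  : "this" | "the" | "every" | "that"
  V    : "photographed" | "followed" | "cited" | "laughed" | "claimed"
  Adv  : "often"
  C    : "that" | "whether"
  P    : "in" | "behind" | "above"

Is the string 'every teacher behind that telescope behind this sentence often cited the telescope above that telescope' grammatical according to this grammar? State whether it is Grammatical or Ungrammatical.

S
  NP
    NP
      Det: every
      N: teacher
    PP
      P: behind
      NP
        NP
          Det: that
          N: telescope
        PP
          P: behind
          NP
            Det: this
            N: sentence
  VP
    VP
      AdvP
        Adv: often
      VP
        V: cited
        NP
          Det: the
          N: telescope
    PP
      P: above
      NP
        Det: that
        N: telescope
The bracketing above is licensed at every node by one of the given productions, with S at the root.

Grammatical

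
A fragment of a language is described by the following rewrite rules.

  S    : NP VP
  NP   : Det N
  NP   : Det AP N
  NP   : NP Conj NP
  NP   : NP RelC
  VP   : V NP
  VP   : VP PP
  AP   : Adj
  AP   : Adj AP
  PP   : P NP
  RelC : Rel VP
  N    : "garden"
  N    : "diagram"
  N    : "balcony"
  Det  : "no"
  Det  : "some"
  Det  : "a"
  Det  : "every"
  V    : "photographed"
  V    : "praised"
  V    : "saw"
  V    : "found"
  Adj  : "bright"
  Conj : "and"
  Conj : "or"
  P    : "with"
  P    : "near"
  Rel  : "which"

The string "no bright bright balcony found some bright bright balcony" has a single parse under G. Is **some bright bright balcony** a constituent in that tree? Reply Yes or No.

[S [NP [Det no] [AP [Adj bright] [AP [Adj bright]]] [N balcony]] [VP [V found] [NP [Det some] [AP [Adj bright] [AP [Adj bright]]] [N balcony]]]]
The words 'some bright bright balcony' are exhaustively dominated by a single NP node (built by NP → Det AP N), so they form a constituent.

Yes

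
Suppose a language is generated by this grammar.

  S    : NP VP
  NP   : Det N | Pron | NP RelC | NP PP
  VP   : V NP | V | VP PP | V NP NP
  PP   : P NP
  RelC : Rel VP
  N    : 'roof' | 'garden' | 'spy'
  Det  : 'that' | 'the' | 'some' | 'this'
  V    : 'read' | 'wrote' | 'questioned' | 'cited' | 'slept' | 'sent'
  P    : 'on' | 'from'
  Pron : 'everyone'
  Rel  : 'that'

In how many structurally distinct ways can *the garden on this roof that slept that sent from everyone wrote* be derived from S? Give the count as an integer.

Two of the 7 distinct bracketings:
[S [NP [NP [NP [NP [Det the] [N garden]] [PP [P on] [NP [Det this] [N roof]]]] [RelC [Rel that] [VP [V slept]]]] [RelC [Rel that] [VP [VP [V sent]] [PP [P from] [NP [Pron everyone]]]]]] [VP [V wrote]]]
[S [NP [NP [NP [Det the] [N garden]] [PP [P on] [NP [NP [Det this] [N roof]] [RelC [Rel that] [VP [V slept]]]]]] [RelC [Rel that] [VP [VP [V sent]] [PP [P from] [NP [Pron everyone]]]]]] [VP [V wrote]]]
The trees differ in how a recursive rule is bracketed over the same span.

7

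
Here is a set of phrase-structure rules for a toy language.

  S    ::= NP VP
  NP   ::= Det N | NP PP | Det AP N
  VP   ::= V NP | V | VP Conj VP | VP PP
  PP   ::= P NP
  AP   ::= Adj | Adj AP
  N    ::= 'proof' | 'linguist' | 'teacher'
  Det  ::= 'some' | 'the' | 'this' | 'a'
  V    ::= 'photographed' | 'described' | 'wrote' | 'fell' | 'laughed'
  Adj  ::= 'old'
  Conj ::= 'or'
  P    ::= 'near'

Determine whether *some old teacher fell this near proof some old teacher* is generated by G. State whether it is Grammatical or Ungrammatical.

Ungrammatical

A Det word can never sit immediately before a P word in any string this grammar generates, so the substring 'this near' rules out a derivation.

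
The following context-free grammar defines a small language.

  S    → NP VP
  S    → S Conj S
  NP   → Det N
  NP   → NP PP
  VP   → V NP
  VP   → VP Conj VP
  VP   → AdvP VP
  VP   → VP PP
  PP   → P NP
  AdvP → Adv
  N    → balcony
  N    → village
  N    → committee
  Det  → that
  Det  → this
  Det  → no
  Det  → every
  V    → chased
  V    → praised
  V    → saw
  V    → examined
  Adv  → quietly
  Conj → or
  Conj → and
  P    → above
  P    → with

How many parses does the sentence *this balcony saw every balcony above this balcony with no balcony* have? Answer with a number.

5

Two of the 5 distinct bracketings:
[S [NP [Det this] [N balcony]] [VP [V saw] [NP [NP [Det every] [N balcony]] [PP [P above] [NP [NP [Det this] [N balcony]] [PP [P with] [NP [Det no] [N balcony]]]]]]]]
[S [NP [Det this] [N balcony]] [VP [V saw] [NP [NP [NP [Det every] [N balcony]] [PP [P above] [NP [Det this] [N balcony]]]] [PP [P with] [NP [Det no] [N balcony]]]]]]
The trees differ in how a recursive rule is bracketed over the same span.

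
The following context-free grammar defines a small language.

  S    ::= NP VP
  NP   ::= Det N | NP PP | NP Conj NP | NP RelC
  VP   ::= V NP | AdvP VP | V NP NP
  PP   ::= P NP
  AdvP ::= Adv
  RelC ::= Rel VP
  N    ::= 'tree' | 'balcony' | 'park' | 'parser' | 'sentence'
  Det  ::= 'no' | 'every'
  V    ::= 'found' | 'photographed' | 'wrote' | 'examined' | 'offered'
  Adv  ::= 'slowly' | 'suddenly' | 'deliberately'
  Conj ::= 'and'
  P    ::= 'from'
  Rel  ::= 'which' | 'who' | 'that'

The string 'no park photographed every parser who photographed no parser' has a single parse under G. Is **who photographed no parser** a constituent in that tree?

Yes

[S [NP [Det no] [N park]] [VP [V photographed] [NP [NP [Det every] [N parser]] [RelC [Rel who] [VP [V photographed] [NP [Det no] [N parser]]]]]]]
The words 'who photographed no parser' are exhaustively dominated by a single RelC node (built by RelC → Rel VP), so they form a constituent.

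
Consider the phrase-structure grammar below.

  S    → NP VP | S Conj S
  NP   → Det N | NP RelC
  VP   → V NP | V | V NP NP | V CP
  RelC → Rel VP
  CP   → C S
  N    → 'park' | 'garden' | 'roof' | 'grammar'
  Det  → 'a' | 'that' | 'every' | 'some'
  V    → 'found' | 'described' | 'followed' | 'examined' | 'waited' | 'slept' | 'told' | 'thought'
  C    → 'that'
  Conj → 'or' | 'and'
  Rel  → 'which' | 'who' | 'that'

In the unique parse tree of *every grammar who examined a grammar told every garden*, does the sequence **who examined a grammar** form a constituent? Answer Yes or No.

Yes

[S [NP [NP [Det every] [N grammar]] [RelC [Rel who] [VP [V examined] [NP [Det a] [N grammar]]]]] [VP [V told] [NP [Det every] [N garden]]]]
The words 'who examined a grammar' are exhaustively dominated by a single RelC node (built by RelC → Rel VP), so they form a constituent.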